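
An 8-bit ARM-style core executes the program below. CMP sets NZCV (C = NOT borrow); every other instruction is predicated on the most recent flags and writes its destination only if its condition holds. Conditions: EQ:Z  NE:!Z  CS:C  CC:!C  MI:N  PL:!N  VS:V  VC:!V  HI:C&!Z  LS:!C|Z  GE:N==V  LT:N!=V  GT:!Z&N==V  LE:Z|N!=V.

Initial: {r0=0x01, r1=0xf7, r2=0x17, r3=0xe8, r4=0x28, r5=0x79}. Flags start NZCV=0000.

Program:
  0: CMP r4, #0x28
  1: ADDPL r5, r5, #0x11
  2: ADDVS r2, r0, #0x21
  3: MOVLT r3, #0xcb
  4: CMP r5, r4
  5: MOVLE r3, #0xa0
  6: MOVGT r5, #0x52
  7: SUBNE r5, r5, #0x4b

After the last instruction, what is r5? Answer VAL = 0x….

[0] flags=0110 → (cmp)
[1] flags=0110 PL?T → r5=0x8a
[2] flags=0110 VS?F → skip
[3] flags=0110 LT?F → skip
[4] flags=0011 → (cmp)
[5] flags=0011 LE?T → r3=0xa0
[6] flags=0011 GT?F → skip
[7] flags=0011 NE?T → r5=0x3f

VAL = 0x3f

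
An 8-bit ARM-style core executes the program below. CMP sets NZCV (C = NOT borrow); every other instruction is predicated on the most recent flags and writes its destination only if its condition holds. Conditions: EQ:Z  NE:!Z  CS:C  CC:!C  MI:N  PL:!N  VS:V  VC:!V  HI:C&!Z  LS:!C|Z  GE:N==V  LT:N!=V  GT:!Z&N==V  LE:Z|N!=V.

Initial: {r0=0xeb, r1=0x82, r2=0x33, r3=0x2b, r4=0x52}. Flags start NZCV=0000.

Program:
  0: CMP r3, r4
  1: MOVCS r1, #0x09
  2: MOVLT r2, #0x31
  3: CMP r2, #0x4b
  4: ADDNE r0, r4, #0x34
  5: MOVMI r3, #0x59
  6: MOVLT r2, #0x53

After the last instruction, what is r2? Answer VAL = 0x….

[0] flags=1000 → (cmp)
[1] flags=1000 CS?F → skip
[2] flags=1000 LT?T → r2=0x31
[3] flags=1000 → (cmp)
[4] flags=1000 NE?T → r0=0x86
[5] flags=1000 MI?T → r3=0x59
[6] flags=1000 LT?T → r2=0x53

VAL = 0x53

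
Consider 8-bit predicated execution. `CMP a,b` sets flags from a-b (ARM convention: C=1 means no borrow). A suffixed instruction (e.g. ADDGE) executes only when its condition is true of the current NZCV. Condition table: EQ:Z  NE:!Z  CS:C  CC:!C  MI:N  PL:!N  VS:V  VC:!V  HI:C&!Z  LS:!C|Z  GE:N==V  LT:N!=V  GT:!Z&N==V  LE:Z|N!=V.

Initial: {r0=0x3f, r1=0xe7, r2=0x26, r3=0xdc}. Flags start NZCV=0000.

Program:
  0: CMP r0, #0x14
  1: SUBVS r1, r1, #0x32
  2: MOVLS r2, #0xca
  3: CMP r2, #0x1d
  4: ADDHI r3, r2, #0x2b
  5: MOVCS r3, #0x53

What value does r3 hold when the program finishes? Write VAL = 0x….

0: ✓ CMP  NZCV=0010
1: · SUBVS
2: · MOVLS
3: ✓ CMP  NZCV=0010
4: ✓ ADDHI  r3←0x51
5: ✓ MOVCS  r3←0x53

VAL = 0x53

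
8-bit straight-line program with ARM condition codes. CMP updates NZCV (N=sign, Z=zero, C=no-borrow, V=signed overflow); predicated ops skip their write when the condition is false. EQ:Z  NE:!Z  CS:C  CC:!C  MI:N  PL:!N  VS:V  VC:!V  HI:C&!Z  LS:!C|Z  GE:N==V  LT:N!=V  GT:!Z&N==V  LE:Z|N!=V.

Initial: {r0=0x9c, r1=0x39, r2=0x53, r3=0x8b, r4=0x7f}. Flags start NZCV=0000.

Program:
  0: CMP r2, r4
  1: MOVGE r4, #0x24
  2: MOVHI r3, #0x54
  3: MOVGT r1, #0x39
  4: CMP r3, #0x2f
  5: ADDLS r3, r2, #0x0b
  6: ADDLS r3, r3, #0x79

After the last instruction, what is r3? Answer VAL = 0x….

0: ✓ CMP  NZCV=1000
1: · MOVGE
2: · MOVHI
3: · MOVGT
4: ✓ CMP  NZCV=0011
5: · ADDLS
6: · ADDLS

VAL = 0x8b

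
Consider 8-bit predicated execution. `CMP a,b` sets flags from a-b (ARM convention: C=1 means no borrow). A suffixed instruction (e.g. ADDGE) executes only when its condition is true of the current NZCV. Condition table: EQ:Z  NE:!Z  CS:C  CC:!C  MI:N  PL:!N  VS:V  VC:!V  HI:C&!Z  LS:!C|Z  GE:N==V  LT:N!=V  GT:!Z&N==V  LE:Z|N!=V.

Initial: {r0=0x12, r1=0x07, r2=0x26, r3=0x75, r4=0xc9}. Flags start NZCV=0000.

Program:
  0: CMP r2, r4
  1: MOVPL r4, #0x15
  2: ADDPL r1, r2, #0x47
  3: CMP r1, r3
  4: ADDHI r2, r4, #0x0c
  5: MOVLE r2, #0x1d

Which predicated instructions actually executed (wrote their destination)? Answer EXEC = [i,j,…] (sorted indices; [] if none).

EXEC = [1,2,5]

[0] flags=0000 → (cmp)
[1] flags=0000 PL?T → r4=0x15
[2] flags=0000 PL?T → r1=0x6d
[3] flags=1000 → (cmp)
[4] flags=1000 HI?F → skip
[5] flags=1000 LE?T → r2=0x1d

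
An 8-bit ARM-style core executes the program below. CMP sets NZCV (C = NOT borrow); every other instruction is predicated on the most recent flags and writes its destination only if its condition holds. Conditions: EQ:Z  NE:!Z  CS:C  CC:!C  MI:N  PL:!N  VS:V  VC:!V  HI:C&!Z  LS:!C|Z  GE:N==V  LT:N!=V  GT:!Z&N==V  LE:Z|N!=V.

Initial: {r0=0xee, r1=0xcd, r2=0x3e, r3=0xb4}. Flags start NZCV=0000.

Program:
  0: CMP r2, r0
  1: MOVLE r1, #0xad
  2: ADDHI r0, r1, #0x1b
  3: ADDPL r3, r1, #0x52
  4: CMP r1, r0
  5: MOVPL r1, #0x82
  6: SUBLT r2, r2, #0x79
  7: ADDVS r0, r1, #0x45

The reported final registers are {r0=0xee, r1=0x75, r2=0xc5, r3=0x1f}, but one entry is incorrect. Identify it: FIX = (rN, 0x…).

FIX = (r1, 0xcd)

0: ✓ CMP  NZCV=0000
1: · MOVLE
2: · ADDHI
3: ✓ ADDPL  r3←0x1f
4: ✓ CMP  NZCV=1000
5: · MOVPL
6: ✓ SUBLT  r2←0xc5
7: · ADDVS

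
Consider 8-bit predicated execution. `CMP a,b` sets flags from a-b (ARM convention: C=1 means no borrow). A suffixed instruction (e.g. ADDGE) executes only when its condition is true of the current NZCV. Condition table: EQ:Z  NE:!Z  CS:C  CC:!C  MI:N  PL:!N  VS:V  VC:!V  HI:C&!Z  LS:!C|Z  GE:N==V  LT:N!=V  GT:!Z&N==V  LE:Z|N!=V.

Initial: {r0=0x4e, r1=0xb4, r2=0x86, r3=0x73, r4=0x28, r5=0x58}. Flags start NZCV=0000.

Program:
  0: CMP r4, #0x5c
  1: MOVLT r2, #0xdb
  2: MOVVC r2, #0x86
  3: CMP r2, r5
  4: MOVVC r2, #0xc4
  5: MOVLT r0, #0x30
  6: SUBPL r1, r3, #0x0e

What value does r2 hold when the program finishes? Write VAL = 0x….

[0] flags=1000 → (cmp)
[1] flags=1000 LT?T → r2=0xdb
[2] flags=1000 VC?T → r2=0x86
[3] flags=0011 → (cmp)
[4] flags=0011 VC?F → skip
[5] flags=0011 LT?T → r0=0x30
[6] flags=0011 PL?T → r1=0x65

VAL = 0x86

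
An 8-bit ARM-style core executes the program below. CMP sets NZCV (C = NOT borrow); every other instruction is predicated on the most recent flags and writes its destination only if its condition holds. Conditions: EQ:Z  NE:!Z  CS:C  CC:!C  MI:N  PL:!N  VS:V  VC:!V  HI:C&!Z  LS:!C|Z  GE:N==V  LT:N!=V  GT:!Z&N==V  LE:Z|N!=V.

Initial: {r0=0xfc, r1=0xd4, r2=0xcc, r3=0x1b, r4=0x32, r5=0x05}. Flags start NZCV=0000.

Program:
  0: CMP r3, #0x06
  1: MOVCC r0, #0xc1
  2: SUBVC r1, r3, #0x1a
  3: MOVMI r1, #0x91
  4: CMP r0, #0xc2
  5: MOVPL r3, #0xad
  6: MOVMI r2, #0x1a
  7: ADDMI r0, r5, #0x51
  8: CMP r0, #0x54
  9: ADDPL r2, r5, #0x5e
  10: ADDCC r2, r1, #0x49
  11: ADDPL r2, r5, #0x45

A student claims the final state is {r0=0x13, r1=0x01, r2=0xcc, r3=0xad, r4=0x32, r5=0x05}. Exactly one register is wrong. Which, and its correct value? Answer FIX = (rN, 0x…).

0: ✓ CMP  NZCV=0010
1: · MOVCC
2: ✓ SUBVC  r1←0x01
3: · MOVMI
4: ✓ CMP  NZCV=0010
5: ✓ MOVPL  r3←0xad
6: · MOVMI
7: · ADDMI
8: ✓ CMP  NZCV=1010
9: · ADDPL
10: · ADDCC
11: · ADDPL

FIX = (r0, 0xfc)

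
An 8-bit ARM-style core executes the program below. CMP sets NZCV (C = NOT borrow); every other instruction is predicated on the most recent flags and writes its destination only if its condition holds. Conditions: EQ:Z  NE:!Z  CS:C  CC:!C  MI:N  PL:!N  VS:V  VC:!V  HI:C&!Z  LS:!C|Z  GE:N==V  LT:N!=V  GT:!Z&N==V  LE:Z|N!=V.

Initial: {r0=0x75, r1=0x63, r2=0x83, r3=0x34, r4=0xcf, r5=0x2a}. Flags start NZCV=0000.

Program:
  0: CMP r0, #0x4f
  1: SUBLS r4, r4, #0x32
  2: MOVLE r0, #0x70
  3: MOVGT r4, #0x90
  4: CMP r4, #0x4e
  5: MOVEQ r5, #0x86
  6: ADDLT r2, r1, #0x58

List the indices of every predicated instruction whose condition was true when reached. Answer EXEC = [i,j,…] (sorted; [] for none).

EXEC = [3,6]

0: ✓ CMP  NZCV=0010
1: · SUBLS
2: · MOVLE
3: ✓ MOVGT  r4←0x90
4: ✓ CMP  NZCV=0011
5: · MOVEQ
6: ✓ ADDLT  r2←0xbb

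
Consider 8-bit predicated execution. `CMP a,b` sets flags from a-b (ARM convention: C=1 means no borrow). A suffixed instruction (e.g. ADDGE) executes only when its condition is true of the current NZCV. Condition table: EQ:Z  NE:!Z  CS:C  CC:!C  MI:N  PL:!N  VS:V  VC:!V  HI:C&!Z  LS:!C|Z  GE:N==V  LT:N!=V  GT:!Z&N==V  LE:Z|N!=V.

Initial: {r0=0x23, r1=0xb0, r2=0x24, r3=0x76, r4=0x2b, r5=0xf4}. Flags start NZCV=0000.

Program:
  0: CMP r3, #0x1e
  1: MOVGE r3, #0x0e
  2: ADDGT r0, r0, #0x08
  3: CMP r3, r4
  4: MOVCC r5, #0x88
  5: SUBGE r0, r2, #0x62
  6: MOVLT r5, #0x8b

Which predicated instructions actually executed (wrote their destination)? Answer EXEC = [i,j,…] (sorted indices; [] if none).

[0] flags=0010 → (cmp)
[1] flags=0010 GE?T → r3=0x0e
[2] flags=0010 GT?T → r0=0x2b
[3] flags=1000 → (cmp)
[4] flags=1000 CC?T → r5=0x88
[5] flags=1000 GE?F → skip
[6] flags=1000 LT?T → r5=0x8b

EXEC = [1,2,4,6]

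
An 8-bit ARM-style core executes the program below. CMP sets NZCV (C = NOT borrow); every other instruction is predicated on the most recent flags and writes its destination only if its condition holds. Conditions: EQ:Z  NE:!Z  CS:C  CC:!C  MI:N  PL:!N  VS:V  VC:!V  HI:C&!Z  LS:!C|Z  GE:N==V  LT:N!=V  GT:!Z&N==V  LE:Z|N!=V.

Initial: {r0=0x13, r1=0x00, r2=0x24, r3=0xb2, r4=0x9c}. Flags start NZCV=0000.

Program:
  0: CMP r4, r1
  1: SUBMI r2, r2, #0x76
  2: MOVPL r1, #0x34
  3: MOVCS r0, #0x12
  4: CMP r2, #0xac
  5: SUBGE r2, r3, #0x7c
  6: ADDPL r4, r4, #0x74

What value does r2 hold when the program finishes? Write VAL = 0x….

0: ✓ CMP  NZCV=1010
1: ✓ SUBMI  r2←0xae
2: · MOVPL
3: ✓ MOVCS  r0←0x12
4: ✓ CMP  NZCV=0010
5: ✓ SUBGE  r2←0x36
6: ✓ ADDPL  r4←0x10

VAL = 0x36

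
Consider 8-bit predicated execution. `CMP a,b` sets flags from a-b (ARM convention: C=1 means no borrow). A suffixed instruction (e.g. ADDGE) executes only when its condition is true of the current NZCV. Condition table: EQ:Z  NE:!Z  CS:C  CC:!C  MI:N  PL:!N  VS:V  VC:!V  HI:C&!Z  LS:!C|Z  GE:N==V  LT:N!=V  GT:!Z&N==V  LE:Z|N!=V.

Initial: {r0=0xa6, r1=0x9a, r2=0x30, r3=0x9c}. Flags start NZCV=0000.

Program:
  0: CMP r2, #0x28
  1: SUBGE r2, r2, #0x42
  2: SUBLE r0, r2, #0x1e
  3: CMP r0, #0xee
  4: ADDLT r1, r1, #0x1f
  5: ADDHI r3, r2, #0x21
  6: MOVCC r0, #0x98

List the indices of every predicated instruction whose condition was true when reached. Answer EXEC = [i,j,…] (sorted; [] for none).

0: ✓ CMP  NZCV=0010
1: ✓ SUBGE  r2←0xee
2: · SUBLE
3: ✓ CMP  NZCV=1000
4: ✓ ADDLT  r1←0xb9
5: · ADDHI
6: ✓ MOVCC  r0←0x98

EXEC = [1,4,6]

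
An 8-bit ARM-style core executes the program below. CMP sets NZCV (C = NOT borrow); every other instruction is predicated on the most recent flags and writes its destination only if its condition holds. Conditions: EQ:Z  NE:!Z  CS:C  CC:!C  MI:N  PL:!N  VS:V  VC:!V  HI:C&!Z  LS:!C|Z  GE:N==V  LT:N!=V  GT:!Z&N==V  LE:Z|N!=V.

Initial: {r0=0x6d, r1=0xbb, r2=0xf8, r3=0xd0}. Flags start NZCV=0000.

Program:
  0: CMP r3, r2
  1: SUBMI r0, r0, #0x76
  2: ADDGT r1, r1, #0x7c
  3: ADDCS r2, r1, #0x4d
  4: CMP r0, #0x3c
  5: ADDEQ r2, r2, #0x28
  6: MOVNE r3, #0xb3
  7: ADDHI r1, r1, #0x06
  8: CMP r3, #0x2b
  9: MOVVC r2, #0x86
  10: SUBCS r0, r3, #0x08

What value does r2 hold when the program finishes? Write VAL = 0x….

0: ✓ CMP  NZCV=1000
1: ✓ SUBMI  r0←0xf7
2: · ADDGT
3: · ADDCS
4: ✓ CMP  NZCV=1010
5: · ADDEQ
6: ✓ MOVNE  r3←0xb3
7: ✓ ADDHI  r1←0xc1
8: ✓ CMP  NZCV=1010
9: ✓ MOVVC  r2←0x86
10: ✓ SUBCS  r0←0xab

VAL = 0x86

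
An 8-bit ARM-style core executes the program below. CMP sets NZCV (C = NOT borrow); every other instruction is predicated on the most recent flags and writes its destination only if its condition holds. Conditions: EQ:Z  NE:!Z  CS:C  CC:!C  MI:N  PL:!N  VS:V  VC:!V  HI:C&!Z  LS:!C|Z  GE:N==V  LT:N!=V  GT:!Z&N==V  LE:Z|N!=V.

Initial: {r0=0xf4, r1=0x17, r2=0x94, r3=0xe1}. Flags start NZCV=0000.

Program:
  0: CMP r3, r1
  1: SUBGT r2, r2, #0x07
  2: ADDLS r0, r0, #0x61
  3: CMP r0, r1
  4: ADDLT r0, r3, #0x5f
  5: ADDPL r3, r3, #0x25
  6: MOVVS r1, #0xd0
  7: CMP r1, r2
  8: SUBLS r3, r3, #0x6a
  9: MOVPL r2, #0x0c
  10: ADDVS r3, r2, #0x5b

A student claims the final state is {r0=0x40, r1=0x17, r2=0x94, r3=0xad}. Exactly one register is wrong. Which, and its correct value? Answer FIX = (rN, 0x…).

FIX = (r3, 0xef)

0: ✓ CMP  NZCV=1010
1: · SUBGT
2: · ADDLS
3: ✓ CMP  NZCV=1010
4: ✓ ADDLT  r0←0x40
5: · ADDPL
6: · MOVVS
7: ✓ CMP  NZCV=1001
8: ✓ SUBLS  r3←0x77
9: · MOVPL
10: ✓ ADDVS  r3←0xef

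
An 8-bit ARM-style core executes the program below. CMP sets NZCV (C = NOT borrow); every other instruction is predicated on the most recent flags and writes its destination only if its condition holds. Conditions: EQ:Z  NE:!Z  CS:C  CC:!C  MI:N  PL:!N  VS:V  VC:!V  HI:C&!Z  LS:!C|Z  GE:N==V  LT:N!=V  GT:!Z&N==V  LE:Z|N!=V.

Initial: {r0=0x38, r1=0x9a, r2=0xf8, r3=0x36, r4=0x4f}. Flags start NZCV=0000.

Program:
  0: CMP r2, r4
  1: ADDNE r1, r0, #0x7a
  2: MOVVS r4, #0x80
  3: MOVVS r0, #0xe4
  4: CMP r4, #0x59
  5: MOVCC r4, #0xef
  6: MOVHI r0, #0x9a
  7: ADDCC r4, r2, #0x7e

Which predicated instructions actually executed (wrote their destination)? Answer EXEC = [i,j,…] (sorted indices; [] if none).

[0] flags=1010 → (cmp)
[1] flags=1010 NE?T → r1=0xb2
[2] flags=1010 VS?F → skip
[3] flags=1010 VS?F → skip
[4] flags=1000 → (cmp)
[5] flags=1000 CC?T → r4=0xef
[6] flags=1000 HI?F → skip
[7] flags=1000 CC?T → r4=0x76

EXEC = [1,5,7]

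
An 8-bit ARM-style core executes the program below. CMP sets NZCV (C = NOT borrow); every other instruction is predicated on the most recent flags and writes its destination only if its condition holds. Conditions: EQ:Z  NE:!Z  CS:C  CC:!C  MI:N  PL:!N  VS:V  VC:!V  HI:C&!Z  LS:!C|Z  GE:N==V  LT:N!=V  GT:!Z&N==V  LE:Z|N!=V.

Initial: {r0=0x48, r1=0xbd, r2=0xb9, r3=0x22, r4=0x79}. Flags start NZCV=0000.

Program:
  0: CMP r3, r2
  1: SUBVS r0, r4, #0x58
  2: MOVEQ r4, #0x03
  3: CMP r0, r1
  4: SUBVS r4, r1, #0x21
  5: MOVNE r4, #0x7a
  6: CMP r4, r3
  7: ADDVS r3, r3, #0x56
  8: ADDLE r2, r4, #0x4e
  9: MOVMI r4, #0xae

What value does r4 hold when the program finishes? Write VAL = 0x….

VAL = 0x7a

0: ✓ CMP  NZCV=0000
1: · SUBVS
2: · MOVEQ
3: ✓ CMP  NZCV=1001
4: ✓ SUBVS  r4←0x9c
5: ✓ MOVNE  r4←0x7a
6: ✓ CMP  NZCV=0010
7: · ADDVS
8: · ADDLE
9: · MOVMI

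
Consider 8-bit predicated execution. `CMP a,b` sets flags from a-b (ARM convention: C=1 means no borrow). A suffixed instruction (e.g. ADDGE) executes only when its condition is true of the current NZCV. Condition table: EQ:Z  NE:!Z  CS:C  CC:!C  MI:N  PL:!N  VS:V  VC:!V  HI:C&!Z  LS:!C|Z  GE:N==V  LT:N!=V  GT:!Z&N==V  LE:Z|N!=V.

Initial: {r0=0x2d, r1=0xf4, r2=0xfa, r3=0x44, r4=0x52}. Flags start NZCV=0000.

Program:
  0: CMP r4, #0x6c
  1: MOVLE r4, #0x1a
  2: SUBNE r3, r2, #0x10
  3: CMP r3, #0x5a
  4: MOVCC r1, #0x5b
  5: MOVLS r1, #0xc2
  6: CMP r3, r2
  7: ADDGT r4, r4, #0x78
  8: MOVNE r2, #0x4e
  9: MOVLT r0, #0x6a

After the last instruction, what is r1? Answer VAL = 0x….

VAL = 0xf4

[0] flags=1000 → (cmp)
[1] flags=1000 LE?T → r4=0x1a
[2] flags=1000 NE?T → r3=0xea
[3] flags=1010 → (cmp)
[4] flags=1010 CC?F → skip
[5] flags=1010 LS?F → skip
[6] flags=1000 → (cmp)
[7] flags=1000 GT?F → skip
[8] flags=1000 NE?T → r2=0x4e
[9] flags=1000 LT?T → r0=0x6a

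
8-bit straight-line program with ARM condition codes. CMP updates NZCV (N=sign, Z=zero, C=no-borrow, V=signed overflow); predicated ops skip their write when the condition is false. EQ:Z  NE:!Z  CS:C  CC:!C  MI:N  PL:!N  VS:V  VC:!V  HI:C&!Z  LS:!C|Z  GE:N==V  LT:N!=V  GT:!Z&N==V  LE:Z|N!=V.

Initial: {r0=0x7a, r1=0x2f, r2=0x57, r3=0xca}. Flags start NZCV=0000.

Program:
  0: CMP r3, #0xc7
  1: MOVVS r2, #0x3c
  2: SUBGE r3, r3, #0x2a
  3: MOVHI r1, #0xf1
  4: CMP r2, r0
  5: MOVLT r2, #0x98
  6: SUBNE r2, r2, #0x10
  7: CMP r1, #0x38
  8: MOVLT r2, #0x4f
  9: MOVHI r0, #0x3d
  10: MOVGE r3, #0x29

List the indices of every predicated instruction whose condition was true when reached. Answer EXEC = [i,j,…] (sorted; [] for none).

[0] flags=0010 → (cmp)
[1] flags=0010 VS?F → skip
[2] flags=0010 GE?T → r3=0xa0
[3] flags=0010 HI?T → r1=0xf1
[4] flags=1000 → (cmp)
[5] flags=1000 LT?T → r2=0x98
[6] flags=1000 NE?T → r2=0x88
[7] flags=1010 → (cmp)
[8] flags=1010 LT?T → r2=0x4f
[9] flags=1010 HI?T → r0=0x3d
[10] flags=1010 GE?F → skip

EXEC = [2,3,5,6,8,9]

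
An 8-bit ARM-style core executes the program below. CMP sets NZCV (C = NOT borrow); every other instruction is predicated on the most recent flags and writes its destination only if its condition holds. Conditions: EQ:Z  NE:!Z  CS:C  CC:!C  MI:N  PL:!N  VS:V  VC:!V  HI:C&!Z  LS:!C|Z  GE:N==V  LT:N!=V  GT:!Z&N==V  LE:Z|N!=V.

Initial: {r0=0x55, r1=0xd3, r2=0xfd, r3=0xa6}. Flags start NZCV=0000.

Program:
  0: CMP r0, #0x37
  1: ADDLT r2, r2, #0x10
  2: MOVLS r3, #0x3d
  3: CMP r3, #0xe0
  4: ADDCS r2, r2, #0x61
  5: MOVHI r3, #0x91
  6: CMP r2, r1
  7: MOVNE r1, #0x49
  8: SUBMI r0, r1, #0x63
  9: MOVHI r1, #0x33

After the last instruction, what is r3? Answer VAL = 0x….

VAL = 0xa6

[0] flags=0010 → (cmp)
[1] flags=0010 LT?F → skip
[2] flags=0010 LS?F → skip
[3] flags=1000 → (cmp)
[4] flags=1000 CS?F → skip
[5] flags=1000 HI?F → skip
[6] flags=0010 → (cmp)
[7] flags=0010 NE?T → r1=0x49
[8] flags=0010 MI?F → skip
[9] flags=0010 HI?T → r1=0x33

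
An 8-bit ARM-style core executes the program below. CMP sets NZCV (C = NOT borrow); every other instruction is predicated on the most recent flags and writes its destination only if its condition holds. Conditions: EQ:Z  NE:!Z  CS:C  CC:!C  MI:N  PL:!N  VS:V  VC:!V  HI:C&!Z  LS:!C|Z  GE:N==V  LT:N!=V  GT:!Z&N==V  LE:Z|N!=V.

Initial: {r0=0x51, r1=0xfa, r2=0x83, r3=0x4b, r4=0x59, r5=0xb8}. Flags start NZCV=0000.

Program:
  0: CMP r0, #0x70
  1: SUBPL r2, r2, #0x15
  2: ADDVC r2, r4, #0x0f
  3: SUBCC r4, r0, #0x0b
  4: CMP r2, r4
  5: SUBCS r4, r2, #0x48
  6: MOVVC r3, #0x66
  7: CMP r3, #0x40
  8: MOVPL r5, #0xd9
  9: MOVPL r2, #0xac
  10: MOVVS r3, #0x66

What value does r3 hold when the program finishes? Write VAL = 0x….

VAL = 0x66

[0] flags=1000 → (cmp)
[1] flags=1000 PL?F → skip
[2] flags=1000 VC?T → r2=0x68
[3] flags=1000 CC?T → r4=0x46
[4] flags=0010 → (cmp)
[5] flags=0010 CS?T → r4=0x20
[6] flags=0010 VC?T → r3=0x66
[7] flags=0010 → (cmp)
[8] flags=0010 PL?T → r5=0xd9
[9] flags=0010 PL?T → r2=0xac
[10] flags=0010 VS?F → skip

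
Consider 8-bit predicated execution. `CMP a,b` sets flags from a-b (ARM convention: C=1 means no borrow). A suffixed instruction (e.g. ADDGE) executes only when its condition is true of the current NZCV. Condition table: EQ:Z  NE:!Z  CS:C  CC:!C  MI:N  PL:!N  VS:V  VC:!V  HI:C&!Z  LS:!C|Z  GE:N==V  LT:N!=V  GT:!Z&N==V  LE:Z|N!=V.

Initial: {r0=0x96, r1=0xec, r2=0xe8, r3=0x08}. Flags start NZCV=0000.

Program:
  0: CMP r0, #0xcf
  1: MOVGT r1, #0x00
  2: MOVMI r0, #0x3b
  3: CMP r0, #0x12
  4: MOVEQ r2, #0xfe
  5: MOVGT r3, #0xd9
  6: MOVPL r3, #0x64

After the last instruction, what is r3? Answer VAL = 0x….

VAL = 0x64

0: ✓ CMP  NZCV=1000
1: · MOVGT
2: ✓ MOVMI  r0←0x3b
3: ✓ CMP  NZCV=0010
4: · MOVEQ
5: ✓ MOVGT  r3←0xd9
6: ✓ MOVPL  r3←0x64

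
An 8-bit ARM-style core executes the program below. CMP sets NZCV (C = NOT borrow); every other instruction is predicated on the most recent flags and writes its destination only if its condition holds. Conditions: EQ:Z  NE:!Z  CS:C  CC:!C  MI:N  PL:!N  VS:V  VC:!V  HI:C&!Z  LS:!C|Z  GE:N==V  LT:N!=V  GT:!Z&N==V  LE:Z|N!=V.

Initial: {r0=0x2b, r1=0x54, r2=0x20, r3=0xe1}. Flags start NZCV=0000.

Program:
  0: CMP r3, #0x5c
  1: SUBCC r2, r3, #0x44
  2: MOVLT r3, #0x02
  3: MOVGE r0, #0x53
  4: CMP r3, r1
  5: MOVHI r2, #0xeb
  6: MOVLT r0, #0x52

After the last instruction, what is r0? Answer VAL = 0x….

VAL = 0x52

[0] flags=1010 → (cmp)
[1] flags=1010 CC?F → skip
[2] flags=1010 LT?T → r3=0x02
[3] flags=1010 GE?F → skip
[4] flags=1000 → (cmp)
[5] flags=1000 HI?F → skip
[6] flags=1000 LT?T → r0=0x52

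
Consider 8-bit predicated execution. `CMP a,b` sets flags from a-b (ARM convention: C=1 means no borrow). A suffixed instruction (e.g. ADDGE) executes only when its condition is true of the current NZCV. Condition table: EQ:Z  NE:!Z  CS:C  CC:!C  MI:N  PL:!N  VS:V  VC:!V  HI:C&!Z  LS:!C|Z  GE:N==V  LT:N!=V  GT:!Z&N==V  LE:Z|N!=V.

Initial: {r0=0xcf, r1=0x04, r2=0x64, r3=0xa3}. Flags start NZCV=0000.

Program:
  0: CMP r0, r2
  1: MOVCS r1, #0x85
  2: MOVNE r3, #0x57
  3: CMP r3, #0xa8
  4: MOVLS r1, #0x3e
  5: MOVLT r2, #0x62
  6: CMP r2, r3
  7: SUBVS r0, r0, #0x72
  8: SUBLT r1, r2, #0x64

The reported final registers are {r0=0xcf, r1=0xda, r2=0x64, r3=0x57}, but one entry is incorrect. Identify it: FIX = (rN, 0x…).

0: ✓ CMP  NZCV=0011
1: ✓ MOVCS  r1←0x85
2: ✓ MOVNE  r3←0x57
3: ✓ CMP  NZCV=1001
4: ✓ MOVLS  r1←0x3e
5: · MOVLT
6: ✓ CMP  NZCV=0010
7: · SUBVS
8: · SUBLT

FIX = (r1, 0x3e)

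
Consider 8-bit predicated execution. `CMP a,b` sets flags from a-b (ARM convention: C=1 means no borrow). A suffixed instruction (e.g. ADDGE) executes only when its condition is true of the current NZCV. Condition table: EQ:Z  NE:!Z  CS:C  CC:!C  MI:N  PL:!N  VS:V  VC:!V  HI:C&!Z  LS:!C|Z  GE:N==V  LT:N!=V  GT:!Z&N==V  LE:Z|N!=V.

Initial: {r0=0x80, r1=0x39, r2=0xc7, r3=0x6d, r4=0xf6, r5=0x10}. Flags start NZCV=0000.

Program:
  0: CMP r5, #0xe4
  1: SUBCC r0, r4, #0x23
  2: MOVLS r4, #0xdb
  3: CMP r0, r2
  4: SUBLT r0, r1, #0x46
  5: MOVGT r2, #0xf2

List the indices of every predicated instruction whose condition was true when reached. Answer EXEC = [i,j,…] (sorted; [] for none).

[0] flags=0000 → (cmp)
[1] flags=0000 CC?T → r0=0xd3
[2] flags=0000 LS?T → r4=0xdb
[3] flags=0010 → (cmp)
[4] flags=0010 LT?F → skip
[5] flags=0010 GT?T → r2=0xf2

EXEC = [1,2,5]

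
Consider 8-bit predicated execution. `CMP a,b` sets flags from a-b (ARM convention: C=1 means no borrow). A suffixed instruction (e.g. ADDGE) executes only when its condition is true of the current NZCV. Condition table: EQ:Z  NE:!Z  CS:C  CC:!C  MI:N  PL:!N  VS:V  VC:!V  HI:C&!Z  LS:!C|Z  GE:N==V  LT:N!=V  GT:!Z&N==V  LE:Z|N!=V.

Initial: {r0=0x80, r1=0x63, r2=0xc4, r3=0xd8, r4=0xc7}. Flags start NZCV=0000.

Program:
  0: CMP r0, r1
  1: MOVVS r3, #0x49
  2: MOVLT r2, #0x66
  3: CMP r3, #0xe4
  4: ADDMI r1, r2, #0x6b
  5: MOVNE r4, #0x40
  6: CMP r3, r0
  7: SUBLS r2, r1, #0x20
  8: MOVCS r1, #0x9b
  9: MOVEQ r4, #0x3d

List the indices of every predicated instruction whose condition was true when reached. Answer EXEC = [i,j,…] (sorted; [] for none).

0: ✓ CMP  NZCV=0011
1: ✓ MOVVS  r3←0x49
2: ✓ MOVLT  r2←0x66
3: ✓ CMP  NZCV=0000
4: · ADDMI
5: ✓ MOVNE  r4←0x40
6: ✓ CMP  NZCV=1001
7: ✓ SUBLS  r2←0x43
8: · MOVCS
9: · MOVEQ

EXEC = [1,2,5,7]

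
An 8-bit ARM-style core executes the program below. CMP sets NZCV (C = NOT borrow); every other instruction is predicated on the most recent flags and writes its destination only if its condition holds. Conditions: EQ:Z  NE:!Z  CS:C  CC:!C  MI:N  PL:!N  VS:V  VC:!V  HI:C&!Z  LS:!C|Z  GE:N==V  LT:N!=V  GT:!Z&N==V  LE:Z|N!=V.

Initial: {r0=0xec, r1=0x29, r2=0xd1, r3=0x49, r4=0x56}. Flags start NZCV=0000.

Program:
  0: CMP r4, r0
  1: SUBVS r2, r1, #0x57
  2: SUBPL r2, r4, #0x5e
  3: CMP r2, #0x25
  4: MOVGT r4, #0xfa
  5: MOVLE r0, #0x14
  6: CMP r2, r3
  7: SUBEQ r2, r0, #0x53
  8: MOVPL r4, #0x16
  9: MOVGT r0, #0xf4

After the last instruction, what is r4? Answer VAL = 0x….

[0] flags=0000 → (cmp)
[1] flags=0000 VS?F → skip
[2] flags=0000 PL?T → r2=0xf8
[3] flags=1010 → (cmp)
[4] flags=1010 GT?F → skip
[5] flags=1010 LE?T → r0=0x14
[6] flags=1010 → (cmp)
[7] flags=1010 EQ?F → skip
[8] flags=1010 PL?F → skip
[9] flags=1010 GT?F → skip

VAL = 0x56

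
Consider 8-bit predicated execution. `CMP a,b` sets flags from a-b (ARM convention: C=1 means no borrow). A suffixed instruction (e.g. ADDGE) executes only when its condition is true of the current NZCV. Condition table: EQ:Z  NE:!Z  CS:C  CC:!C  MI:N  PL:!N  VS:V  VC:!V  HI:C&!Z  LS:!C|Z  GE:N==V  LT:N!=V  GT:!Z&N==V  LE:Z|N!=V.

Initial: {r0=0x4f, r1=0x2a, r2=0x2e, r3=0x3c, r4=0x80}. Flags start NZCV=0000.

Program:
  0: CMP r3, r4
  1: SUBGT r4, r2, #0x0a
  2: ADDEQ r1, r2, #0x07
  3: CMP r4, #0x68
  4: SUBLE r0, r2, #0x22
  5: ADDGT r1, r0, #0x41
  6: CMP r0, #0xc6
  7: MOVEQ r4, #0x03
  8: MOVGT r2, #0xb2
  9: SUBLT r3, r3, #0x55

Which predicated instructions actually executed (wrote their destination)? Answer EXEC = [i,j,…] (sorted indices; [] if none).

0: ✓ CMP  NZCV=1001
1: ✓ SUBGT  r4←0x24
2: · ADDEQ
3: ✓ CMP  NZCV=1000
4: ✓ SUBLE  r0←0x0c
5: · ADDGT
6: ✓ CMP  NZCV=0000
7: · MOVEQ
8: ✓ MOVGT  r2←0xb2
9: · SUBLT

EXEC = [1,4,8]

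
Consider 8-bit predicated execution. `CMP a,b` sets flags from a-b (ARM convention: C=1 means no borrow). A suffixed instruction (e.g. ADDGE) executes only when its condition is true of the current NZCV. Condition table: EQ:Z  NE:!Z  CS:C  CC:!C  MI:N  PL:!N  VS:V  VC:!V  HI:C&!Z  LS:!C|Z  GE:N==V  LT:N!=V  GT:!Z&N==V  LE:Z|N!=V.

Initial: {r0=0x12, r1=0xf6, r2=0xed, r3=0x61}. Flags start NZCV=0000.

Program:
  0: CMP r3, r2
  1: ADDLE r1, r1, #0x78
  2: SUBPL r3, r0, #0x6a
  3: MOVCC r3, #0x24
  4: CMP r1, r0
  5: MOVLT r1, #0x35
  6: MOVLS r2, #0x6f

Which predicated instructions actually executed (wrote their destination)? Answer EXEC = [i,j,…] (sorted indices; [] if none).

0: ✓ CMP  NZCV=0000
1: · ADDLE
2: ✓ SUBPL  r3←0xa8
3: ✓ MOVCC  r3←0x24
4: ✓ CMP  NZCV=1010
5: ✓ MOVLT  r1←0x35
6: · MOVLS

EXEC = [2,3,5]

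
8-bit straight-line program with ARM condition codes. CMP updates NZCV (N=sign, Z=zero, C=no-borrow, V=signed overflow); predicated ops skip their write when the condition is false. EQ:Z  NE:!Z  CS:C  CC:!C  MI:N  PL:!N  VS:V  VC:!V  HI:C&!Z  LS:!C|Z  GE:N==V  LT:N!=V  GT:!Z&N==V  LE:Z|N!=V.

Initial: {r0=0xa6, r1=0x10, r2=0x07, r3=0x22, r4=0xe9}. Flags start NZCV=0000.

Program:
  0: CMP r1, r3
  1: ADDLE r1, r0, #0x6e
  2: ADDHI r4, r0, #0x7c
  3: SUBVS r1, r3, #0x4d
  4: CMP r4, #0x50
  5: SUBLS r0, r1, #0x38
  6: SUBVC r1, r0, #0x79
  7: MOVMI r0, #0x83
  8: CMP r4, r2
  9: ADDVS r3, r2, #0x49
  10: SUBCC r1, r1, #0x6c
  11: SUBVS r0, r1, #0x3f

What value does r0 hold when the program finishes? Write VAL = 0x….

[0] flags=1000 → (cmp)
[1] flags=1000 LE?T → r1=0x14
[2] flags=1000 HI?F → skip
[3] flags=1000 VS?F → skip
[4] flags=1010 → (cmp)
[5] flags=1010 LS?F → skip
[6] flags=1010 VC?T → r1=0x2d
[7] flags=1010 MI?T → r0=0x83
[8] flags=1010 → (cmp)
[9] flags=1010 VS?F → skip
[10] flags=1010 CC?F → skip
[11] flags=1010 VS?F → skip

VAL = 0x83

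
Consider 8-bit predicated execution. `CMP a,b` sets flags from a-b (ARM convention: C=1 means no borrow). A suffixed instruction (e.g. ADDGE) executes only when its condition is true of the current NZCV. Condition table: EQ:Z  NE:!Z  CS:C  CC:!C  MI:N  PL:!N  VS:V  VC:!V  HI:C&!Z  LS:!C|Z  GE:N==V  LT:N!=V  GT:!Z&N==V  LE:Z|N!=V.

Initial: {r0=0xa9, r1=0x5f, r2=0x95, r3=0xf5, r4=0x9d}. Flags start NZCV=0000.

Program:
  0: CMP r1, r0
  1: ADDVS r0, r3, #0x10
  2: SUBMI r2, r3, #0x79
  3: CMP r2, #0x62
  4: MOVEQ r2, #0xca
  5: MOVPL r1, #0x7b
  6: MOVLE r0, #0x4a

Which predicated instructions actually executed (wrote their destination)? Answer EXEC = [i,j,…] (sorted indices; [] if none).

0: ✓ CMP  NZCV=1001
1: ✓ ADDVS  r0←0x05
2: ✓ SUBMI  r2←0x7c
3: ✓ CMP  NZCV=0010
4: · MOVEQ
5: ✓ MOVPL  r1←0x7b
6: · MOVLE

EXEC = [1,2,5]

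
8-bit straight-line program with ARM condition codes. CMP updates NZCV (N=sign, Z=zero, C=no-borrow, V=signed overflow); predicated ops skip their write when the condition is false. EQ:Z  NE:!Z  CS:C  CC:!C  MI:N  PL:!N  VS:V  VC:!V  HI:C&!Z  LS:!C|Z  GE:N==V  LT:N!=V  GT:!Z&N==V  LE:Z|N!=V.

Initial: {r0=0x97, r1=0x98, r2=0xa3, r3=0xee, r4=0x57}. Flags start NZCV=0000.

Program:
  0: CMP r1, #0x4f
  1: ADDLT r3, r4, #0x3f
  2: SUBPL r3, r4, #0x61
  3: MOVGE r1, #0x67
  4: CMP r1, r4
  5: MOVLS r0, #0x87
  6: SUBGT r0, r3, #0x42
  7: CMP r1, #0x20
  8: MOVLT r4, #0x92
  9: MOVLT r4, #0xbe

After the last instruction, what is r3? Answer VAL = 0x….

VAL = 0xf6

[0] flags=0011 → (cmp)
[1] flags=0011 LT?T → r3=0x96
[2] flags=0011 PL?T → r3=0xf6
[3] flags=0011 GE?F → skip
[4] flags=0011 → (cmp)
[5] flags=0011 LS?F → skip
[6] flags=0011 GT?F → skip
[7] flags=0011 → (cmp)
[8] flags=0011 LT?T → r4=0x92
[9] flags=0011 LT?T → r4=0xbe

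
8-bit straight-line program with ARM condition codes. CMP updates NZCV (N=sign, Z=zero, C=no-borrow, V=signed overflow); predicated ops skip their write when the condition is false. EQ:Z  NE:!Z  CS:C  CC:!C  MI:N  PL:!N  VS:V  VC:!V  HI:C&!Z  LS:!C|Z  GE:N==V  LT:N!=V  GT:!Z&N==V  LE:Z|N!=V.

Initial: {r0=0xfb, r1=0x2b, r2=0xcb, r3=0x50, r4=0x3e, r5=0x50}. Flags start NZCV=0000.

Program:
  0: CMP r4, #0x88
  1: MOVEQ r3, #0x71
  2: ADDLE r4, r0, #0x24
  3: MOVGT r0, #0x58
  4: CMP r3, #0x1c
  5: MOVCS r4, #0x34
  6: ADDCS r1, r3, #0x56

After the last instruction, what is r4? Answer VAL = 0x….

[0] flags=1001 → (cmp)
[1] flags=1001 EQ?F → skip
[2] flags=1001 LE?F → skip
[3] flags=1001 GT?T → r0=0x58
[4] flags=0010 → (cmp)
[5] flags=0010 CS?T → r4=0x34
[6] flags=0010 CS?T → r1=0xa6

VAL = 0x34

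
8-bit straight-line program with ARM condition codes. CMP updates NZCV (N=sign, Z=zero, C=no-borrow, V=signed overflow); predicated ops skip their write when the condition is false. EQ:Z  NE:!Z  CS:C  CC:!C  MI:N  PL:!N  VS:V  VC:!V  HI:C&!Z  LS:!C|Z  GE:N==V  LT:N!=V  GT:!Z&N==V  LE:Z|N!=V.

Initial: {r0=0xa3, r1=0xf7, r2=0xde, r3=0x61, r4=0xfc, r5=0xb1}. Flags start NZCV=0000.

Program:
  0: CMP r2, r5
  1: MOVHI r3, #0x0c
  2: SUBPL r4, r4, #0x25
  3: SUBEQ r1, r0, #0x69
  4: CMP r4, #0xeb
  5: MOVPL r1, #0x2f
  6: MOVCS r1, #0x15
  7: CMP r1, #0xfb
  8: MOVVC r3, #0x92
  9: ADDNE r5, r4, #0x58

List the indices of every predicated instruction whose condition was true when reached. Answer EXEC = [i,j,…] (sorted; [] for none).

0: ✓ CMP  NZCV=0010
1: ✓ MOVHI  r3←0x0c
2: ✓ SUBPL  r4←0xd7
3: · SUBEQ
4: ✓ CMP  NZCV=1000
5: · MOVPL
6: · MOVCS
7: ✓ CMP  NZCV=1000
8: ✓ MOVVC  r3←0x92
9: ✓ ADDNE  r5←0x2f

EXEC = [1,2,8,9]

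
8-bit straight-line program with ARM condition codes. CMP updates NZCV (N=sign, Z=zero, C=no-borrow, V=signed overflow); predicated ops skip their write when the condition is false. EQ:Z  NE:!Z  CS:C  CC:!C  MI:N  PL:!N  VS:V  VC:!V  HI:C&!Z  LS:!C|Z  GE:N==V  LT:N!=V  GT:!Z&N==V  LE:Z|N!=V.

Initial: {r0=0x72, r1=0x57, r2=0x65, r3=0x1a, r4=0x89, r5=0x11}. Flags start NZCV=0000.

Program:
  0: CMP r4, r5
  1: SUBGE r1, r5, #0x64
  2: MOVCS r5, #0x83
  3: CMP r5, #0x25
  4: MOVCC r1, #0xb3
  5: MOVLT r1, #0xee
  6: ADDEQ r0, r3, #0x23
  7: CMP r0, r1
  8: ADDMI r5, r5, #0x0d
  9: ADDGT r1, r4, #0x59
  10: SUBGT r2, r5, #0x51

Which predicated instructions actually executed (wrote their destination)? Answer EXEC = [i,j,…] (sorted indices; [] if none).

0: ✓ CMP  NZCV=0011
1: · SUBGE
2: ✓ MOVCS  r5←0x83
3: ✓ CMP  NZCV=0011
4: · MOVCC
5: ✓ MOVLT  r1←0xee
6: · ADDEQ
7: ✓ CMP  NZCV=1001
8: ✓ ADDMI  r5←0x90
9: ✓ ADDGT  r1←0xe2
10: ✓ SUBGT  r2←0x3f

EXEC = [2,5,8,9,10]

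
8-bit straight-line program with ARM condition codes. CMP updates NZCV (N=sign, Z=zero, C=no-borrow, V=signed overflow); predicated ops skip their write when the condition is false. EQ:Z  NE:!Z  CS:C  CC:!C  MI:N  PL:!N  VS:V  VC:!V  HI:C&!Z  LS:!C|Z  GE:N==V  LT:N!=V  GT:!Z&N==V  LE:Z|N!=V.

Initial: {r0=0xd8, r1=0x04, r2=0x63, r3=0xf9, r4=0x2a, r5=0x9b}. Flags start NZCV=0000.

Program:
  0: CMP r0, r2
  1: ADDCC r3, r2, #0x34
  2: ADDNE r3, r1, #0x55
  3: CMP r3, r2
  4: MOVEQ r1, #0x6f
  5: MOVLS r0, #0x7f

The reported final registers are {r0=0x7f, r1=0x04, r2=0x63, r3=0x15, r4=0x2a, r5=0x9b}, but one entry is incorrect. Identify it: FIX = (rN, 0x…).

FIX = (r3, 0x59)

[0] flags=0011 → (cmp)
[1] flags=0011 CC?F → skip
[2] flags=0011 NE?T → r3=0x59
[3] flags=1000 → (cmp)
[4] flags=1000 EQ?F → skip
[5] flags=1000 LS?T → r0=0x7f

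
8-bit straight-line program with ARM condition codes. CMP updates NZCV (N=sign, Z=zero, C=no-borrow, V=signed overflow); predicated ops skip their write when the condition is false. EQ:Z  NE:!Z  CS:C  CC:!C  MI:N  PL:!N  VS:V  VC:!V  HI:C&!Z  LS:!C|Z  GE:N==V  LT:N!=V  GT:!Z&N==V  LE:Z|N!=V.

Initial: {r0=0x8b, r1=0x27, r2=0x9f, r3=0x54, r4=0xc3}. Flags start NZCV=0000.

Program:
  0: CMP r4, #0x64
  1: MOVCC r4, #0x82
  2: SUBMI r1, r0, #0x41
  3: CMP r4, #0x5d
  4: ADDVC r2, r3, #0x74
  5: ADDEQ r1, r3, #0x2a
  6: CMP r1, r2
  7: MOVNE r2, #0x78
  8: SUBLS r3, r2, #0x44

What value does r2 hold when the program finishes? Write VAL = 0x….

[0] flags=0011 → (cmp)
[1] flags=0011 CC?F → skip
[2] flags=0011 MI?F → skip
[3] flags=0011 → (cmp)
[4] flags=0011 VC?F → skip
[5] flags=0011 EQ?F → skip
[6] flags=1001 → (cmp)
[7] flags=1001 NE?T → r2=0x78
[8] flags=1001 LS?T → r3=0x34

VAL = 0x78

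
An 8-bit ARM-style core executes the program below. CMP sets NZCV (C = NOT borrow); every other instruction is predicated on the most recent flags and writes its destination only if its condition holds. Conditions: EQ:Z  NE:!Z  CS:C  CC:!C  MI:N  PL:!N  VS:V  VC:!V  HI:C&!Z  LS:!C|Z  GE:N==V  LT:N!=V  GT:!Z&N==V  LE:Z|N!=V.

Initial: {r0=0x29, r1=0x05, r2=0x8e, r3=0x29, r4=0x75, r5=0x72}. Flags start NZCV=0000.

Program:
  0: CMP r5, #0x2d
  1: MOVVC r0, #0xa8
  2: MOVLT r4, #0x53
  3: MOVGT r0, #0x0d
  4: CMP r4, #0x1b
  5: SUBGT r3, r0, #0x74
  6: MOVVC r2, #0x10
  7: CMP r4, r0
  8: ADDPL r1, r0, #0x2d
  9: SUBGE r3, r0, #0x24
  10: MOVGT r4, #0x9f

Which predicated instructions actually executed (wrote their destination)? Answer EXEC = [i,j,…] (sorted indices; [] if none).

EXEC = [1,3,5,6,8,9,10]

[0] flags=0010 → (cmp)
[1] flags=0010 VC?T → r0=0xa8
[2] flags=0010 LT?F → skip
[3] flags=0010 GT?T → r0=0x0d
[4] flags=0010 → (cmp)
[5] flags=0010 GT?T → r3=0x99
[6] flags=0010 VC?T → r2=0x10
[7] flags=0010 → (cmp)
[8] flags=0010 PL?T → r1=0x3a
[9] flags=0010 GE?T → r3=0xe9
[10] flags=0010 GT?T → r4=0x9f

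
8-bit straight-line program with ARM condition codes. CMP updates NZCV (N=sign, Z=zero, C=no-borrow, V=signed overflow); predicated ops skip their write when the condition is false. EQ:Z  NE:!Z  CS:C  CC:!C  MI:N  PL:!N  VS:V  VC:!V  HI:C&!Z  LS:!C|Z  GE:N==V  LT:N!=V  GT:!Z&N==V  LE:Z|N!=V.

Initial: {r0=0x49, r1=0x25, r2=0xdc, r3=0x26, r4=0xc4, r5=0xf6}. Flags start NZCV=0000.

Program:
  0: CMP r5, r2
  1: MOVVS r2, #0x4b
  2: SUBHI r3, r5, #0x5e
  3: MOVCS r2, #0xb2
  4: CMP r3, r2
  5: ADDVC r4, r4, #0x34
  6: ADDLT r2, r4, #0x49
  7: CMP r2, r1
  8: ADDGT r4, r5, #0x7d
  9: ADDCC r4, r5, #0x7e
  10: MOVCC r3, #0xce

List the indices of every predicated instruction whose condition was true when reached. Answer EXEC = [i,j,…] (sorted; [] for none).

EXEC = [2,3,5,6,8]

0: ✓ CMP  NZCV=0010
1: · MOVVS
2: ✓ SUBHI  r3←0x98
3: ✓ MOVCS  r2←0xb2
4: ✓ CMP  NZCV=1000
5: ✓ ADDVC  r4←0xf8
6: ✓ ADDLT  r2←0x41
7: ✓ CMP  NZCV=0010
8: ✓ ADDGT  r4←0x73
9: · ADDCC
10: · MOVCC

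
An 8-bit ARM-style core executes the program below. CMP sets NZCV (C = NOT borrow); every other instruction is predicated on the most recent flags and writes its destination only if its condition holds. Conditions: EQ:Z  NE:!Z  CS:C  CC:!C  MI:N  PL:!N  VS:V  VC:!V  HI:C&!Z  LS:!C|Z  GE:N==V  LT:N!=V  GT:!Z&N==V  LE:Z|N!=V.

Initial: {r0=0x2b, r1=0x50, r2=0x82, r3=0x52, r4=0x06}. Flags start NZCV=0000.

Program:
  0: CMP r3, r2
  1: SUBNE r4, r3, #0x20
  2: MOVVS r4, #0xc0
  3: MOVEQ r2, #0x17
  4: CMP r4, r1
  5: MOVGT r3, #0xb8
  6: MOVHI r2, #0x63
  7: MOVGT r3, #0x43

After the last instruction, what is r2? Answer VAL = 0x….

VAL = 0x63

0: ✓ CMP  NZCV=1001
1: ✓ SUBNE  r4←0x32
2: ✓ MOVVS  r4←0xc0
3: · MOVEQ
4: ✓ CMP  NZCV=0011
5: · MOVGT
6: ✓ MOVHI  r2←0x63
7: · MOVGT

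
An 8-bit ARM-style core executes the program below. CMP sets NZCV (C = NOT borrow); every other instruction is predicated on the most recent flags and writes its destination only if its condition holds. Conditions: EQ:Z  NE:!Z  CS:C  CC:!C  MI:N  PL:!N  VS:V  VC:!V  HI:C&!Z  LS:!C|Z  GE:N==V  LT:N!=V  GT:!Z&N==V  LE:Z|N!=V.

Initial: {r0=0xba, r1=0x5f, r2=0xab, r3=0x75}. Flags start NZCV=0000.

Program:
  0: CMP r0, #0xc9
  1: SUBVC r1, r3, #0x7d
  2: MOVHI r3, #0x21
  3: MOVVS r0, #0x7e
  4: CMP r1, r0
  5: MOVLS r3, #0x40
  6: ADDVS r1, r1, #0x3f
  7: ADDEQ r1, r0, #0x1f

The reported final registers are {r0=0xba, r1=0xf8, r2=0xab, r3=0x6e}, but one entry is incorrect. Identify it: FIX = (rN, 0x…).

[0] flags=1000 → (cmp)
[1] flags=1000 VC?T → r1=0xf8
[2] flags=1000 HI?F → skip
[3] flags=1000 VS?F → skip
[4] flags=0010 → (cmp)
[5] flags=0010 LS?F → skip
[6] flags=0010 VS?F → skip
[7] flags=0010 EQ?F → skip

FIX = (r3, 0x75)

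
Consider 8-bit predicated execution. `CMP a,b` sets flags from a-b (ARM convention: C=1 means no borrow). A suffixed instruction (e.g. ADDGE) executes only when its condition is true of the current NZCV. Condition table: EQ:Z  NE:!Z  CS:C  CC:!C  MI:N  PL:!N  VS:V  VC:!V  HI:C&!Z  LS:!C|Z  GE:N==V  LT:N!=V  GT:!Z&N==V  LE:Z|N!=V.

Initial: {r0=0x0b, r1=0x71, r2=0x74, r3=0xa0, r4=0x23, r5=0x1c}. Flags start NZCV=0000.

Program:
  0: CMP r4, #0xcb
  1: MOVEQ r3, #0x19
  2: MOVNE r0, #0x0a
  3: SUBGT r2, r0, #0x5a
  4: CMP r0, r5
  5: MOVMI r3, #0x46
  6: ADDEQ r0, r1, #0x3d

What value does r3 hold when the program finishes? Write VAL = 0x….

VAL = 0x46

[0] flags=0000 → (cmp)
[1] flags=0000 EQ?F → skip
[2] flags=0000 NE?T → r0=0x0a
[3] flags=0000 GT?T → r2=0xb0
[4] flags=1000 → (cmp)
[5] flags=1000 MI?T → r3=0x46
[6] flags=1000 EQ?F → skip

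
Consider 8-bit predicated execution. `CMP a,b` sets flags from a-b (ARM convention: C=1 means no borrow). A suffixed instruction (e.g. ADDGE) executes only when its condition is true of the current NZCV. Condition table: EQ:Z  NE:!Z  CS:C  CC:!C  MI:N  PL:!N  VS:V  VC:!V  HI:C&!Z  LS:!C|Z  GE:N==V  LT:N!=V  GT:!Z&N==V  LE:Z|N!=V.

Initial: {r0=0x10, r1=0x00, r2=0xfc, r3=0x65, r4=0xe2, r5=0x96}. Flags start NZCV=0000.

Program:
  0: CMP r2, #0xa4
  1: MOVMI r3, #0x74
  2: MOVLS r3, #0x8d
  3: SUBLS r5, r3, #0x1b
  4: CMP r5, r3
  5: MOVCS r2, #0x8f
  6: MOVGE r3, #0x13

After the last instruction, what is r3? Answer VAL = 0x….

VAL = 0x65

0: ✓ CMP  NZCV=0010
1: · MOVMI
2: · MOVLS
3: · SUBLS
4: ✓ CMP  NZCV=0011
5: ✓ MOVCS  r2←0x8f
6: · MOVGE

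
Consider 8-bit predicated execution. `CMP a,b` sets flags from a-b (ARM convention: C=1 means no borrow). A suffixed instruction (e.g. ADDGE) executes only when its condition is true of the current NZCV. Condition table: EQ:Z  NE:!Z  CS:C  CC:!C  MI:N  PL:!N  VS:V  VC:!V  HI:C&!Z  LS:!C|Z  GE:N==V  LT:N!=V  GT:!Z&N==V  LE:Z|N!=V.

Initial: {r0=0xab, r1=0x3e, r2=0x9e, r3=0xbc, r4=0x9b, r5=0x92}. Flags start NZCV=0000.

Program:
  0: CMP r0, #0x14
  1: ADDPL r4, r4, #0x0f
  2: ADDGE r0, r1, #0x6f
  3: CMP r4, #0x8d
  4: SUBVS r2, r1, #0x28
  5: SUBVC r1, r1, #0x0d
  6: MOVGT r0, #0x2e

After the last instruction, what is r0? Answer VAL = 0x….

0: ✓ CMP  NZCV=1010
1: · ADDPL
2: · ADDGE
3: ✓ CMP  NZCV=0010
4: · SUBVS
5: ✓ SUBVC  r1←0x31
6: ✓ MOVGT  r0←0x2e

VAL = 0x2e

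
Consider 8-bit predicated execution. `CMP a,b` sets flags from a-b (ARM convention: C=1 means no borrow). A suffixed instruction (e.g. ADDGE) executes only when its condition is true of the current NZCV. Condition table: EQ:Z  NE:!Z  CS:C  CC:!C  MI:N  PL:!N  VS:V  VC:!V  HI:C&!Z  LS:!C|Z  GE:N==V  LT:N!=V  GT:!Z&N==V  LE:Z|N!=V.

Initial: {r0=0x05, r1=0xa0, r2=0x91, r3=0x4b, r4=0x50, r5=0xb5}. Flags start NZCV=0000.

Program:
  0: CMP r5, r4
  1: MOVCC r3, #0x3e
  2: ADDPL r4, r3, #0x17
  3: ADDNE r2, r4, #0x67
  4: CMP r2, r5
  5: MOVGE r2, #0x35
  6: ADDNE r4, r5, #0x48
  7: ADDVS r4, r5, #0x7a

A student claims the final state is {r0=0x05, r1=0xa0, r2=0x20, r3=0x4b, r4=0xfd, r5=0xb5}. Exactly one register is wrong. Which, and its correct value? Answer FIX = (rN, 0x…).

0: ✓ CMP  NZCV=0011
1: · MOVCC
2: ✓ ADDPL  r4←0x62
3: ✓ ADDNE  r2←0xc9
4: ✓ CMP  NZCV=0010
5: ✓ MOVGE  r2←0x35
6: ✓ ADDNE  r4←0xfd
7: · ADDVS

FIX = (r2, 0x35)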